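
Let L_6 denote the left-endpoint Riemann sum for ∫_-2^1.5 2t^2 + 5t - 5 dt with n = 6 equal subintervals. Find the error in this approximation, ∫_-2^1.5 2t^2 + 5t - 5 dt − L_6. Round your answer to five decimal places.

3.68634

Exact integral: ∫_-2^1.5 f(t) dt ≈ -14.2916667.
L_6 ≈ -17.9780093.
Error ≈ -14.2916667 − (-17.9780093) ≈ 3.68634.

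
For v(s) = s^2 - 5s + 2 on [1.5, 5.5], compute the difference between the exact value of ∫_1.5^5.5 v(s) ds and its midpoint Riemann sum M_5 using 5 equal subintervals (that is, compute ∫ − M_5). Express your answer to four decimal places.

Exact integral: ∫_1.5^5.5 v(s) ds ≈ -7.666667.
M_5 = -7.88.
Error ≈ -7.666667 − (-7.88) ≈ 0.2133.

0.2133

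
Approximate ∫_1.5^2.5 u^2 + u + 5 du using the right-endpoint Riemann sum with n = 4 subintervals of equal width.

11.71875

Δu = (2.5 − 1.5)/4 = 0.25.
Right endpoints: 1.75, 2, 2.25, 2.5.
f(1.75) = 9.8125, f(2) = 11, f(2.25) = 12.3125, f(2.5) = 13.75.
Sum = Δu · [f(1.75) + f(2) + f(2.25) + f(2.5)].
Sum = 11.71875.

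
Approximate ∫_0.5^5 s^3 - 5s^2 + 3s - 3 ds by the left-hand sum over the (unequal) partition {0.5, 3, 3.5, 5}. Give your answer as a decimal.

-28.875

Subinterval widths: 2.5, 0.5, 1.5.
Left endpoints: 0.5, 3, 3.5.
f(0.5) = -2.625, f(3) = -12, f(3.5) = -10.875.
Sum = Σ Δs_i · f(s_i).
Sum = -28.875.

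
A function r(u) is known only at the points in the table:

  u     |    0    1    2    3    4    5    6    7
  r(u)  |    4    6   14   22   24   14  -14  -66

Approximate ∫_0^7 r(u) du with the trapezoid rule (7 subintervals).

35

Δu = 1.
T_7 = (1/2)·[4 + 2·6 + 2·14 + 2·22 + 2·24 + 2·14 + 2·(-14) + (-66)] = 35.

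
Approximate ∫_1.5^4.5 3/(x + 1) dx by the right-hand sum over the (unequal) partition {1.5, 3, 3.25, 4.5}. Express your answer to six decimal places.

Subinterval widths: 1.5, 0.25, 1.25.
Right endpoints: 3, 3.25, 4.5.
f(3) = 0.75, f(3.25) = 12/17, f(4.5) = 6/11.
Sum = Σ Δx_i · f(x_i).
Sum ≈ 1.983289.

1.983289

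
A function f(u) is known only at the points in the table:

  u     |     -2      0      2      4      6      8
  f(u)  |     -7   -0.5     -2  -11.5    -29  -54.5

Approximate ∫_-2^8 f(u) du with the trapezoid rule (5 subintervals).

-147.5

Δu = 2.
T_5 = (2/2)·[(-7) + 2·(-0.5) + 2·(-2) + 2·(-11.5) + 2·(-29) + (-54.5)] = -147.5.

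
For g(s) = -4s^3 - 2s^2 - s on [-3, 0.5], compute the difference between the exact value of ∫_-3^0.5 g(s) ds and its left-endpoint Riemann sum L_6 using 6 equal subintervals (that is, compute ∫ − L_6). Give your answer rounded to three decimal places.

-30.143

Exact integral: ∫_-3^0.5 g(s) ds ≈ 67.22917.
L_6 ≈ 97.37211.
Error ≈ 67.22917 − 97.37211 ≈ -30.143.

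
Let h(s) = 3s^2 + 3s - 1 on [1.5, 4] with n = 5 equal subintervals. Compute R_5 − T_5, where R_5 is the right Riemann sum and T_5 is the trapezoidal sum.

R_5 = 91.25.
T_5 = 79.0625.
R_5 − T_5 = 12.1875.

12.1875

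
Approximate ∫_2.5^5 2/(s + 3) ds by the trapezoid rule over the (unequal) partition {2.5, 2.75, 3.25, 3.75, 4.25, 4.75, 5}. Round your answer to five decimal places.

0.74999

Subinterval widths: 0.25, 0.5, 0.5, 0.5, 0.5, 0.25.
f(2.5) = 4/11, f(2.75) = 8/23, f(3.25) = 0.32, f(3.75) = 8/27, f(4.25) = 8/29, f(4.75) = 8/31, f(5) = 0.25.
On each subinterval the trapezoid contributes (Δs_i/2)·[f(s_{i-1}) + f(s_i)].
Sum ≈ 0.74999.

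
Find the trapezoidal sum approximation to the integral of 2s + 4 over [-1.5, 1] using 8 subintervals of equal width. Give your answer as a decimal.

Δs = (1 − (-1.5))/8 = 0.3125.
f(-1.5) = 1, f(-1.1875) = 1.625, f(-0.875) = 2.25, f(-0.5625) = 2.875, f(-0.25) = 3.5, f(0.0625) = 4.125, f(0.375) = 4.75, f(0.6875) = 5.375, f(1) = 6.
T_8 = (Δs/2)·[f(s_0) + 2f(s_1) + ... + 2f(s_{7}) + f(s_8)].
Sum = 8.75.

8.75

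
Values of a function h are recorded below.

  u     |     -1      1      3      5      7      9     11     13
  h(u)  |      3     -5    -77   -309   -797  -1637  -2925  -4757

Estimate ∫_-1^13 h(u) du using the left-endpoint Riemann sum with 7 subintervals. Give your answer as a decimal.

Δu = 2.
Sum = 2·[3 + (-5) + (-77) + (-309) + (-797) + (-1637) + (-2925)] = -11494.

-11494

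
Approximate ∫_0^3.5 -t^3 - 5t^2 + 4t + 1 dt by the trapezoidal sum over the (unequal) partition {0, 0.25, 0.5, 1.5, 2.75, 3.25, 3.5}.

-86.37109375

Subinterval widths: 0.25, 0.25, 1, 1.25, 0.5, 0.25.
f(0) = 1, f(0.25) = 1.671875, f(0.5) = 1.625, f(1.5) = -7.625, f(2.75) = -46.609375, f(3.25) = -73.140625, f(3.5) = -89.125.
On each subinterval the trapezoid contributes (Δt_i/2)·[f(t_{i-1}) + f(t_i)].
Sum = -86.37109375.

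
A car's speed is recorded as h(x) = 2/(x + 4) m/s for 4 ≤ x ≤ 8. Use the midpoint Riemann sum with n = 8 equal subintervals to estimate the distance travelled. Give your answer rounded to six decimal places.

Δx = (8 − 4)/8 = 0.5.
Midpoints: 4.25, 4.75, 5.25, 5.75, 6.25, 6.75, 7.25, 7.75.
h(4.25) = 8/33, h(4.75) = 8/35, h(5.25) = 8/37, h(5.75) = 8/39, h(6.25) = 8/41, h(6.75) = 8/43, h(7.25) = 8/45, h(7.75) = 8/47.
Sum = Δx · [h(4.25) + h(4.75) + h(5.25) + ...].
Sum ≈ 0.810750.

0.810750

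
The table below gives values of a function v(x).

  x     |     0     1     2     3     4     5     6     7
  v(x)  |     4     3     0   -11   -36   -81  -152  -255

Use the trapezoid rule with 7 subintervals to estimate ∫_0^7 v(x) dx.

-402.5

Δx = 1.
T_7 = (1/2)·[4 + 2·3 + 2·0 + 2·(-11) + 2·(-36) + 2·(-81) + 2·(-152) + (-255)] = -402.5.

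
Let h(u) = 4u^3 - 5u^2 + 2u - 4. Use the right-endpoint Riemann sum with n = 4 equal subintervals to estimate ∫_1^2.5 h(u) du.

20.109375

Δu = (2.5 − 1)/4 = 0.375.
Right endpoints: 1.375, 1.75, 2.125, 2.5.
h(1.375) = -0.3046875, h(1.75) = 5.625, h(2.125) = 16.0546875, h(2.5) = 32.25.
Sum = Δu · [h(1.375) + h(1.75) + h(2.125) + h(2.5)].
Sum = 20.109375.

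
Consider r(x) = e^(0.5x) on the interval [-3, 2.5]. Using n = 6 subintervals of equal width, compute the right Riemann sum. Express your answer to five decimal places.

Δx = (2.5 − (-3))/6 = 11/12.
Right endpoints: -25/12, -7/6, -0.25, 2/3, 19/12, 2.5.
r(-25/12) ≈ 0.35287, r(-7/6) ≈ 0.55804, r(-0.25) ≈ 0.88250, r(2/3) ≈ 1.39561, r(19/12) ≈ 2.20707, r(2.5) ≈ 3.49034.
Sum = Δx · [r(-25/12) + r(-7/6) + r(-0.25) + ...].
Sum ≈ 8.14589.

8.14589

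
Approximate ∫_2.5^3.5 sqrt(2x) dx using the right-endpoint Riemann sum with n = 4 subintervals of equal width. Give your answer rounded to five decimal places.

2.49749

Δx = (3.5 − 2.5)/4 = 0.25.
Right endpoints: 2.75, 3, 3.25, 3.5.
f(2.75) ≈ 2.34521, f(3) ≈ 2.44949, f(3.25) ≈ 2.54951, f(3.5) ≈ 2.64575.
Sum = Δx · [f(2.75) + f(3) + f(3.25) + f(3.5)].
Sum ≈ 2.49749.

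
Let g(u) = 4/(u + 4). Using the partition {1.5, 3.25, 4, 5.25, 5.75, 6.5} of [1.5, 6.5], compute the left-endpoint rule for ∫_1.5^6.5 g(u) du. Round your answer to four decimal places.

2.8354

Subinterval widths: 1.75, 0.75, 1.25, 0.5, 0.75.
Left endpoints: 1.5, 3.25, 4, 5.25, 5.75.
g(1.5) = 8/11, g(3.25) = 16/29, g(4) = 0.5, g(5.25) = 16/37, g(5.75) = 16/39.
Sum = Σ Δu_i · g(u_i).
Sum ≈ 2.8354.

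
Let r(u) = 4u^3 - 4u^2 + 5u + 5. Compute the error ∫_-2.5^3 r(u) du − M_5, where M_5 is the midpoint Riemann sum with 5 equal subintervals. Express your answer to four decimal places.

Exact integral: ∫_-2.5^3 r(u) du ≈ 19.479167.
M_5 = 20.03375.
Error ≈ 19.479167 − 20.03375 ≈ -0.5546.

-0.5546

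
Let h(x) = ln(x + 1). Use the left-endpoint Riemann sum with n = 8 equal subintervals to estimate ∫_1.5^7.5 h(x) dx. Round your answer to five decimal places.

9.42774

Δx = (7.5 − 1.5)/8 = 0.75.
Left endpoints: 1.5, 2.25, 3, 3.75, 4.5, 5.25, 6, 6.75.
h(1.5) ≈ 0.91629, h(2.25) ≈ 1.17865, h(3) ≈ 1.38629, h(3.75) ≈ 1.55814, h(4.5) ≈ 1.70475, h(5.25) ≈ 1.83258, h(6) ≈ 1.94591, h(6.75) ≈ 2.04769.
Sum = Δx · [h(1.5) + h(2.25) + h(3) + ...].
Sum ≈ 9.42774.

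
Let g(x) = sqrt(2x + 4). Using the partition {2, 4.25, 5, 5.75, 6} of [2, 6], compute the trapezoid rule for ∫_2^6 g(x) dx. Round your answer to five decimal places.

Subinterval widths: 2.25, 0.75, 0.75, 0.25.
g(2) ≈ 2.82843, g(4.25) ≈ 3.53553, g(5) ≈ 3.74166, g(5.75) ≈ 3.93700, g(6) ≈ 4.00000.
On each subinterval the trapezoid contributes (Δx_i/2)·[g(x_{i-1}) + g(x_i)].
Sum ≈ 13.76003.

13.76003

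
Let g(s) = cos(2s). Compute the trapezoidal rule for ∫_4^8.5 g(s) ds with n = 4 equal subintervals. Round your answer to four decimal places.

Δs = (8.5 − 4)/4 = 1.125.
g(4) ≈ -0.1455, g(5.125) ≈ -0.6784, g(6.25) ≈ 0.9978, g(7.375) ≈ -0.5752, g(8.5) ≈ -0.2752.
T_4 = (Δs/2)·[g(s_0) + 2g(s_1) + 2g(s_2) + 2g(s_3) + g(s_4)].
Sum ≈ -0.5244.

-0.5244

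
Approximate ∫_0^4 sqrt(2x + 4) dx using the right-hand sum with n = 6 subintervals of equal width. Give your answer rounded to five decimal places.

Δx = (4 − 0)/6 = 2/3.
Right endpoints: 2/3, 4/3, 2, 8/3, 10/3, 4.
f(2/3) ≈ 2.30940, f(4/3) ≈ 2.58199, f(2) ≈ 2.82843, f(8/3) ≈ 3.05505, f(10/3) ≈ 3.26599, f(4) ≈ 3.46410.
Sum = Δx · [f(2/3) + f(4/3) + f(2) + ...].
Sum ≈ 11.66997.

11.66997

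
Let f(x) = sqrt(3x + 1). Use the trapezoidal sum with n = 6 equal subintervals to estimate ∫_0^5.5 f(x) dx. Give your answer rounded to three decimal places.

15.972

Δx = (5.5 − 0)/6 = 11/12.
f(0) ≈ 1.000, f(11/12) ≈ 1.936, f(11/6) ≈ 2.550, f(2.75) ≈ 3.041, f(11/3) ≈ 3.464, f(55/12) ≈ 3.841, f(5.5) ≈ 4.183.
T_6 = (Δx/2)·[f(x_0) + 2f(x_1) + ... + 2f(x_{5}) + f(x_6)].
Sum ≈ 15.972.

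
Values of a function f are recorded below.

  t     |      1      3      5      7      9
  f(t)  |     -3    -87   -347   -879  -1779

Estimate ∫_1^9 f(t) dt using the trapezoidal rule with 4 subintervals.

Δt = 2.
T_4 = (2/2)·[(-3) + 2·(-87) + 2·(-347) + 2·(-879) + (-1779)] = -4408.

-4408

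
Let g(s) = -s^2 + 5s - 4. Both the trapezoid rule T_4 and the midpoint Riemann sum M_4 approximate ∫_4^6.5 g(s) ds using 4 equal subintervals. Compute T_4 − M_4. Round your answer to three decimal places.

-0.244

T_4 = -14.74609375.
M_4 ≈ -14.50195.
T_4 − M_4 ≈ -0.244.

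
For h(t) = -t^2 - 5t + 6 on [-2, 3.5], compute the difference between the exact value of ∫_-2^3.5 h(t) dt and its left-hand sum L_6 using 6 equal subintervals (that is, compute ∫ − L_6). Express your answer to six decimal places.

-15.615162

Exact integral: ∫_-2^3.5 h(t) dt ≈ -4.58333333.
L_6 ≈ 11.03182870.
Error ≈ -4.58333333 − 11.03182870 ≈ -15.615162.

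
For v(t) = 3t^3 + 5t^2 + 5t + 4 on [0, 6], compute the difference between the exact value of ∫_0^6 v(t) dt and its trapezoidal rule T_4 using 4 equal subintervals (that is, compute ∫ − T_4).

-72

Exact integral: ∫_0^6 v(t) dt = 1446.
T_4 = 1518.
Error = 1446 − 1518 = -72.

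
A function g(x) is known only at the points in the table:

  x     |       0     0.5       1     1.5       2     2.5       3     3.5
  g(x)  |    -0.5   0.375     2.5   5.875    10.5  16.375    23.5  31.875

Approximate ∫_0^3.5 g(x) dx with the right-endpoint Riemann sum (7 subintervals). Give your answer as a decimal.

Δx = 0.5.
Sum = 0.5·[0.375 + 2.5 + 5.875 + 10.5 + 16.375 + 23.5 + 31.875] = 45.5.

45.5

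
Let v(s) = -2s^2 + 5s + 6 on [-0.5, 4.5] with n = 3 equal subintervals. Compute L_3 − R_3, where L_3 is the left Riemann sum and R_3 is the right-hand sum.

25

L_3 ≈ 27.0370370.
R_3 ≈ 2.0370370.
L_3 − R_3 = 25.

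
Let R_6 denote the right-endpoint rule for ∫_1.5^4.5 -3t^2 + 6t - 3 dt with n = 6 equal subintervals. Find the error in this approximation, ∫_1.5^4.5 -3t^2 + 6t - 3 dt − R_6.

9.375

Exact integral: ∫_1.5^4.5 f(t) dt = -42.75.
R_6 = -52.125.
Error = -42.75 − (-52.125) = 9.375.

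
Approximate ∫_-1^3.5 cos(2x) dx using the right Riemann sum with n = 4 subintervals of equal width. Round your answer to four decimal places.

Δx = (3.5 − (-1))/4 = 1.125.
Right endpoints: 0.125, 1.25, 2.375, 3.5.
f(0.125) ≈ 0.9689, f(1.25) ≈ -0.8011, f(2.375) ≈ 0.0376, f(3.5) ≈ 0.7539.
Sum = Δx · [f(0.125) + f(1.25) + f(2.375) + f(3.5)].
Sum ≈ 1.0792.

1.0792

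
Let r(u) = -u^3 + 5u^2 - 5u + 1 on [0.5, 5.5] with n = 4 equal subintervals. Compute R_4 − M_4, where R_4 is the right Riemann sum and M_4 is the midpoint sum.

R_4 = -52.65625.
M_4 = -19.0625.
R_4 − M_4 = -33.59375.

-33.59375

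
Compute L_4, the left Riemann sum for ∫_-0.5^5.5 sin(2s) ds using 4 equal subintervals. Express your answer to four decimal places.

0.1474

Δs = (5.5 − (-0.5))/4 = 1.5.
Left endpoints: -0.5, 1, 2.5, 4.
f(-0.5) ≈ -0.8415, f(1) ≈ 0.9093, f(2.5) ≈ -0.9589, f(4) ≈ 0.9894.
Sum = Δs · [f(-0.5) + f(1) + f(2.5) + f(4)].
Sum ≈ 0.1474.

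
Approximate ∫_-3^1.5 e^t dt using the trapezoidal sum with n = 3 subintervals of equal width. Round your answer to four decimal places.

Δt = (1.5 − (-3))/3 = 1.5.
f(-3) ≈ 0.0498, f(-1.5) ≈ 0.2231, f(0) ≈ 1.0000, f(1.5) ≈ 4.4817.
T_3 = (Δt/2)·[f(t_0) + 2f(t_1) + 2f(t_2) + f(t_3)].
Sum ≈ 5.2333.

5.2333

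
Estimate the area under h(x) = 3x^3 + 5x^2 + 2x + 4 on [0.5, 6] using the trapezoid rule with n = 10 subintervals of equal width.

1398.99203125

Δx = (6 − 0.5)/10 = 0.55.
h(0.5) = 6.625, h(1.05) = 15.085375, h(1.6) = 32.288, h(2.15) = 61.227625, h(2.7) = 104.899, h(3.25) = 166.296875, h(3.8) = 248.416, h(4.35) = 354.251125, h(4.9) = 486.797, h(5.45) = 649.048375, h(6) = 844.
T_10 = (Δx/2)·[h(x_0) + 2h(x_1) + ... + 2h(x_{9}) + h(x_10)].
Sum = 1398.99203125.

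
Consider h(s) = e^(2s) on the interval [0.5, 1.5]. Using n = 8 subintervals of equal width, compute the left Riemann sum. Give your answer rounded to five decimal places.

Δs = (1.5 − 0.5)/8 = 0.125.
Left endpoints: 0.5, 0.625, 0.75, 0.875, 1, 1.125, 1.25, 1.375.
h(0.5) ≈ 2.71828, h(0.625) ≈ 3.49034, h(0.75) ≈ 4.48169, h(0.875) ≈ 5.75460, h(1) ≈ 7.38906, h(1.125) ≈ 9.48774, h(1.25) ≈ 12.18249, h(1.375) ≈ 15.64263.
Sum = Δs · [h(0.5) + h(0.625) + h(0.75) + ...].
Sum ≈ 7.64335.

7.64335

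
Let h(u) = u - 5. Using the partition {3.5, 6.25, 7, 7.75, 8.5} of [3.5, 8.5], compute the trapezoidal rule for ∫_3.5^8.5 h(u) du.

5

Subinterval widths: 2.75, 0.75, 0.75, 0.75.
h(3.5) = -1.5, h(6.25) = 1.25, h(7) = 2, h(7.75) = 2.75, h(8.5) = 3.5.
On each subinterval the trapezoid contributes (Δu_i/2)·[h(u_{i-1}) + h(u_i)].
Sum = 5.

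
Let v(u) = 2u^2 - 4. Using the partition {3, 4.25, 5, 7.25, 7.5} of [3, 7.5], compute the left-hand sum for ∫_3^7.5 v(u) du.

Subinterval widths: 1.25, 0.75, 2.25, 0.25.
Left endpoints: 3, 4.25, 5, 7.25.
v(3) = 14, v(4.25) = 32.125, v(5) = 46, v(7.25) = 101.125.
Sum = Σ Δu_i · v(u_i).
Sum = 170.375.

170.375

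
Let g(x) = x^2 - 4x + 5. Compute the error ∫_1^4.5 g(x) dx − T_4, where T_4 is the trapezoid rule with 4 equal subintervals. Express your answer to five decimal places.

Exact integral: ∫_1^4.5 g(x) dx ≈ 9.0416667.
T_4 = 9.48828125.
Error ≈ 9.0416667 − 9.48828125 ≈ -0.44661.

-0.44661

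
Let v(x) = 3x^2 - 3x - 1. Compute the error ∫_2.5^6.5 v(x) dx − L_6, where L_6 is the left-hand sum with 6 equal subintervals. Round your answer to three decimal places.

Exact integral: ∫_2.5^6.5 v(x) dx = 201.
L_6 ≈ 169.88889.
Error ≈ 201 − 169.88889 ≈ 31.111.

31.111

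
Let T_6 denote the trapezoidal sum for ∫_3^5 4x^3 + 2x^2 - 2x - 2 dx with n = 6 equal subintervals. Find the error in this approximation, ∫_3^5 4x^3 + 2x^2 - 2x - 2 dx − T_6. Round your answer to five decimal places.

Exact integral: ∫_3^5 f(x) dx ≈ 589.3333333.
T_6 ≈ 591.1851852.
Error ≈ 589.3333333 − 591.1851852 ≈ -1.85185.

-1.85185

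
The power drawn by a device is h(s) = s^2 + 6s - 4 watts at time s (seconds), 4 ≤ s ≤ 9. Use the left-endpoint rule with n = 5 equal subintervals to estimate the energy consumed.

350

Δs = (9 − 4)/5 = 1.
Left endpoints: 4, 5, 6, 7, 8.
h(4) = 36, h(5) = 51, h(6) = 68, h(7) = 87, h(8) = 108.
Sum = Δs · [h(4) + h(5) + h(6) + h(7) + h(8)].
Sum = 350.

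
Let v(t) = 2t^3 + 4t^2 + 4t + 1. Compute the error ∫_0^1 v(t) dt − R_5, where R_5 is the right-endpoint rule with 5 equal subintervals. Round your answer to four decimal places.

Exact integral: ∫_0^1 v(t) dt ≈ 4.833333.
R_5 = 5.88.
Error ≈ 4.833333 − 5.88 ≈ -1.0467.

-1.0467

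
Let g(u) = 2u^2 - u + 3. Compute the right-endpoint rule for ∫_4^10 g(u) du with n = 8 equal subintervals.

Δu = (10 − 4)/8 = 0.75.
Right endpoints: 4.75, 5.5, 6.25, 7, 7.75, 8.5, 9.25, 10.
g(4.75) = 43.375, g(5.5) = 58, g(6.25) = 74.875, g(7) = 94, g(7.75) = 115.375, g(8.5) = 139, g(9.25) = 164.875, g(10) = 193.
Sum = Δu · [g(4.75) + g(5.5) + g(6.25) + ...].
Sum = 661.875.

661.875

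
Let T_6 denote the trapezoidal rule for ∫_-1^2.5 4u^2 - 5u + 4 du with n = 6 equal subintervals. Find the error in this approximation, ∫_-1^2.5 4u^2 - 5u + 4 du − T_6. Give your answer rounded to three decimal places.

-0.794

Exact integral: ∫_-1^2.5 f(u) du ≈ 23.04167.
T_6 ≈ 23.83565.
Error ≈ 23.04167 − 23.83565 ≈ -0.794.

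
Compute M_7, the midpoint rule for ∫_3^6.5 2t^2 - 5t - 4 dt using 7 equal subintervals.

67.8125

Δt = (6.5 − 3)/7 = 0.5.
Midpoints: 3.25, 3.75, 4.25, 4.75, 5.25, 5.75, 6.25.
f(3.25) = 0.875, f(3.75) = 5.375, f(4.25) = 10.875, f(4.75) = 17.375, f(5.25) = 24.875, f(5.75) = 33.375, f(6.25) = 42.875.
Sum = Δt · [f(3.25) + f(3.75) + f(4.25) + ...].
Sum = 67.8125.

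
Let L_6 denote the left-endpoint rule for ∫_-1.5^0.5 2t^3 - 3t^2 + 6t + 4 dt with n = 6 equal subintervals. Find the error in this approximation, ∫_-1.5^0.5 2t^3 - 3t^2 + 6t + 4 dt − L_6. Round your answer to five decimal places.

Exact integral: ∫_-1.5^0.5 f(t) dt = -4.
L_6 ≈ -8.3888889.
Error ≈ -4 − (-8.3888889) ≈ 4.38889.

4.38889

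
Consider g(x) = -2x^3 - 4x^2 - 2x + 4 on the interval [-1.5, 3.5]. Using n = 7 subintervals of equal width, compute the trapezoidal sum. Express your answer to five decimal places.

Δx = (3.5 − (-1.5))/7 = 5/7.
g(-1.5) = 4.75, g(-11/14) = 5587/1372, g(-1/14) = 5657/1372, g(9/14) = 727/1372, g(19/14) = -15203/1372, g(29/14) = -48133/1372, g(39/14) = -104063/1372, g(3.5) = -137.75.
T_7 = (Δx/2)·[g(x_0) + 2g(x_1) + ... + 2g(x_{6}) + g(x_7)].
Sum ≈ -128.41837.

-128.41837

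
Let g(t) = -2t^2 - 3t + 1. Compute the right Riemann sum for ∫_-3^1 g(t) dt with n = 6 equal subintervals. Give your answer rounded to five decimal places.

Δt = (1 − (-3))/6 = 2/3.
Right endpoints: -7/3, -5/3, -1, -1/3, 1/3, 1.
g(-7/3) = -26/9, g(-5/3) = 4/9, g(-1) = 2, g(-1/3) = 16/9, g(1/3) = -2/9, g(1) = -4.
Sum = Δt · [g(-7/3) + g(-5/3) + g(-1) + ...].
Sum ≈ -1.92593.

-1.92593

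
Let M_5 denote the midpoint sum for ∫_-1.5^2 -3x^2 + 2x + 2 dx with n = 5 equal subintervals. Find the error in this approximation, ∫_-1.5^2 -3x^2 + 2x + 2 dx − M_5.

Exact integral: ∫_-1.5^2 f(x) dx = -2.625.
M_5 = -2.19625.
Error = -2.625 − (-2.19625) = -0.42875.

-0.42875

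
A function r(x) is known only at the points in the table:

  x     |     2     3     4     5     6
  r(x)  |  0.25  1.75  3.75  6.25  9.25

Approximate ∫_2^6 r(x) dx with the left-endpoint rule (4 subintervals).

Δx = 1.
Sum = 1·[0.25 + 1.75 + 3.75 + 6.25] = 12.

12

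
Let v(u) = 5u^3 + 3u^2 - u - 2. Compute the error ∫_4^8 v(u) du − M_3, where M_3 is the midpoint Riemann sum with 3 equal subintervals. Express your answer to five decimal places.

55.11111

Exact integral: ∫_4^8 v(u) du = 5216.
M_3 ≈ 5160.8888889.
Error ≈ 5216 − 5160.8888889 ≈ 55.11111.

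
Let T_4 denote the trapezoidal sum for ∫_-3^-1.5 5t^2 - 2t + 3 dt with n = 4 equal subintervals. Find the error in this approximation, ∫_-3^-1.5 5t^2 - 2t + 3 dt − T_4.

Exact integral: ∫_-3^-1.5 f(t) dt = 50.625.
T_4 = 50.80078125.
Error = 50.625 − 50.80078125 = -0.17578125.

-0.17578125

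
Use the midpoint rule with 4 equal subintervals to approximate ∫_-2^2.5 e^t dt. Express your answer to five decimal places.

11.43455

Δt = (2.5 − (-2))/4 = 1.125.
Midpoints: -1.4375, -0.3125, 0.8125, 1.9375.
f(-1.4375) ≈ 0.23752, f(-0.3125) ≈ 0.73162, f(0.8125) ≈ 2.25353, f(1.9375) ≈ 6.94138.
Sum = Δt · [f(-1.4375) + f(-0.3125) + f(0.8125) + f(1.9375)].
Sum ≈ 11.43455.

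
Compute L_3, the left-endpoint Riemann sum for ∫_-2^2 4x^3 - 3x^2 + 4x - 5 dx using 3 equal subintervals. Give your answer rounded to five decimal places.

-92.88889

Δx = (2 − (-2))/3 = 4/3.
Left endpoints: -2, -2/3, 2/3.
f(-2) = -57, f(-2/3) = -275/27, f(2/3) = -67/27.
Sum = Δx · [f(-2) + f(-2/3) + f(2/3)].
Sum ≈ -92.88889.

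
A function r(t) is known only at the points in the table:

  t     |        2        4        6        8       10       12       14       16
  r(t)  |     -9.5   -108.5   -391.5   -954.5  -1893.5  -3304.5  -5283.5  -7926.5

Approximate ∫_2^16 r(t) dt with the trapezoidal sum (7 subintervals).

Δt = 2.
T_7 = (2/2)·[(-9.5) + 2·(-108.5) + 2·(-391.5) + 2·(-954.5) + 2·(-1893.5) + 2·(-3304.5) + 2·(-5283.5) + (-7926.5)] = -31808.

-31808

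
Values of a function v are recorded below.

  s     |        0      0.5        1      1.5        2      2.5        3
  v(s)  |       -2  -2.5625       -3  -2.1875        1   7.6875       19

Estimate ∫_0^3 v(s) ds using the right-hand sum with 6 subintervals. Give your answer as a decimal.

9.96875

Δs = 0.5.
Sum = 0.5·[(-2.5625) + (-3) + (-2.1875) + 1 + 7.6875 + 19] = 9.96875.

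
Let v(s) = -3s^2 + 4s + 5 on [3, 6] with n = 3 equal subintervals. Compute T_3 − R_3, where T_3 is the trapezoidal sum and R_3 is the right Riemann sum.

34.5

T_3 = -121.5.
R_3 = -156.
T_3 − R_3 = 34.5.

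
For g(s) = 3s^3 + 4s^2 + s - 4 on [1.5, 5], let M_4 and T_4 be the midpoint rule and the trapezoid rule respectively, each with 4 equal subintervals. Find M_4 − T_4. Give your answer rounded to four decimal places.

-22.2749

M_4 ≈ 617.069824.
T_4 ≈ 639.344727.
M_4 − T_4 ≈ -22.2749.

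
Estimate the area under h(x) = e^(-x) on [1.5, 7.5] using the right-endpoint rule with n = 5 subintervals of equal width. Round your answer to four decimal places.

0.1151

Δx = (7.5 − 1.5)/5 = 1.2.
Right endpoints: 2.7, 3.9, 5.1, 6.3, 7.5.
h(2.7) ≈ 0.0672, h(3.9) ≈ 0.0202, h(5.1) ≈ 0.0061, h(6.3) ≈ 0.0018, h(7.5) ≈ 0.0006.
Sum = Δx · [h(2.7) + h(3.9) + h(5.1) + h(6.3) + h(7.5)].
Sum ≈ 0.1151.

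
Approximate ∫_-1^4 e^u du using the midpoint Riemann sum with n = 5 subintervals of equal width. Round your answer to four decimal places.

52.0349

Δu = (4 − (-1))/5 = 1.
Midpoints: -0.5, 0.5, 1.5, 2.5, 3.5.
f(-0.5) ≈ 0.6065, f(0.5) ≈ 1.6487, f(1.5) ≈ 4.4817, f(2.5) ≈ 12.1825, f(3.5) ≈ 33.1155.
Sum = Δu · [f(-0.5) + f(0.5) + f(1.5) + f(2.5) + f(3.5)].
Sum ≈ 52.0349.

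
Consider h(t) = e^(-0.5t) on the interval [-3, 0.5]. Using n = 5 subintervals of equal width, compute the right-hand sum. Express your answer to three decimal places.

6.185

Δt = (0.5 − (-3))/5 = 0.7.
Right endpoints: -2.3, -1.6, -0.9, -0.2, 0.5.
h(-2.3) ≈ 3.158, h(-1.6) ≈ 2.226, h(-0.9) ≈ 1.568, h(-0.2) ≈ 1.105, h(0.5) ≈ 0.779.
Sum = Δt · [h(-2.3) + h(-1.6) + h(-0.9) + h(-0.2) + h(0.5)].
Sum ≈ 6.185.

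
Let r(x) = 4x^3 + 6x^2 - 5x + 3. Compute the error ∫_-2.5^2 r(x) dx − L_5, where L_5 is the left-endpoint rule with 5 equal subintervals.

Exact integral: ∫_-2.5^2 r(x) dx = 43.3125.
L_5 = 18.81.
Error = 43.3125 − 18.81 = 24.5025.

24.5025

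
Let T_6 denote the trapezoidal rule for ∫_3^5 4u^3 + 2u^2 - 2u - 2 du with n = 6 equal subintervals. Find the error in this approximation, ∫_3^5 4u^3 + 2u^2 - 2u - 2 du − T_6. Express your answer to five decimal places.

-1.85185

Exact integral: ∫_3^5 f(u) du ≈ 589.3333333.
T_6 ≈ 591.1851852.
Error ≈ 589.3333333 − 591.1851852 ≈ -1.85185.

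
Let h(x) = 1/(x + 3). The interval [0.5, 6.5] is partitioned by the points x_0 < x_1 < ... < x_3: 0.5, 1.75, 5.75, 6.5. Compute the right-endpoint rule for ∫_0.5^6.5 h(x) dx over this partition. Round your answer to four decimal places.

Subinterval widths: 1.25, 4, 0.75.
Right endpoints: 1.75, 5.75, 6.5.
h(1.75) = 4/19, h(5.75) = 4/35, h(6.5) = 2/19.
Sum = Σ Δx_i · h(x_i).
Sum ≈ 0.7992.

0.7992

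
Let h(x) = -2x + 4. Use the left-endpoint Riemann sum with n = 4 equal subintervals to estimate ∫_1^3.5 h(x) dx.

0.3125

Δx = (3.5 − 1)/4 = 0.625.
Left endpoints: 1, 1.625, 2.25, 2.875.
h(1) = 2, h(1.625) = 0.75, h(2.25) = -0.5, h(2.875) = -1.75.
Sum = Δx · [h(1) + h(1.625) + h(2.25) + h(2.875)].
Sum = 0.3125.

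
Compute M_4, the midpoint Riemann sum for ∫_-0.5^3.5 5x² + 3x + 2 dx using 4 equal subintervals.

96

Δx = (3.5 − (-0.5))/4 = 1.
Midpoints: 0, 1, 2, 3.
f(0) = 2, f(1) = 10, f(2) = 28, f(3) = 56.
Sum = Δx · [f(0) + f(1) + f(2) + f(3)].
Sum = 96.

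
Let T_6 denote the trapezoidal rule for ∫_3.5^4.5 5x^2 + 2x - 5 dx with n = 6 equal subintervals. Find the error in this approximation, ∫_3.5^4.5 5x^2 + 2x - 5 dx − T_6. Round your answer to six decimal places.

Exact integral: ∫_3.5^4.5 f(x) dx ≈ 83.41666667.
T_6 ≈ 83.43981481.
Error ≈ 83.41666667 − 83.43981481 ≈ -0.023148.

-0.023148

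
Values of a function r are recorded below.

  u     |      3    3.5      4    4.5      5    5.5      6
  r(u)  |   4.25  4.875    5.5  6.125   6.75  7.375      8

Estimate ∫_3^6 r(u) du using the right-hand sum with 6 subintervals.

Δu = 0.5.
Sum = 0.5·[4.875 + 5.5 + 6.125 + 6.75 + 7.375 + 8] = 19.3125.

19.3125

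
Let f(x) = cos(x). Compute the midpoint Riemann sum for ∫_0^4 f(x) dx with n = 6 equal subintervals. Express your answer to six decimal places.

Δx = (4 − 0)/6 = 2/3.
Midpoints: 1/3, 1, 5/3, 7/3, 3, 11/3.
f(1/3) ≈ 0.944957, f(1) ≈ 0.540302, f(5/3) ≈ -0.095724, f(7/3) ≈ -0.690758, f(3) ≈ -0.989992, f(11/3) ≈ -0.865287.
Sum = Δx · [f(1/3) + f(1) + f(5/3) + ...].
Sum ≈ -0.771001.

-0.771001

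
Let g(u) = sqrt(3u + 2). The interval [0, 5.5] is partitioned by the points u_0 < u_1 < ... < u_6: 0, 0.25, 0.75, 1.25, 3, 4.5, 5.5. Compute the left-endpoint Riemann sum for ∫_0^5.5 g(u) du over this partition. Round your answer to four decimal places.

15.3218

Subinterval widths: 0.25, 0.5, 0.5, 1.75, 1.5, 1.
Left endpoints: 0, 0.25, 0.75, 1.25, 3, 4.5.
g(0) ≈ 1.4142, g(0.25) ≈ 1.6583, g(0.75) ≈ 2.0616, g(1.25) ≈ 2.3979, g(3) ≈ 3.3166, g(4.5) ≈ 3.9370.
Sum = Σ Δu_i · g(u_i).
Sum ≈ 15.3218.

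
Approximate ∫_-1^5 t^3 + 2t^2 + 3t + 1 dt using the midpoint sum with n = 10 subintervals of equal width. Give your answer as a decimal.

Δt = (5 − (-1))/10 = 0.6.
Midpoints: -0.7, -0.1, 0.5, 1.1, 1.7, 2.3, 2.9, 3.5, 4.1, 4.7.
f(-0.7) = -0.463, f(-0.1) = 0.719, f(0.5) = 3.125, f(1.1) = 8.051, f(1.7) = 16.793, f(2.3) = 30.647, f(2.9) = 50.909, f(3.5) = 78.875, f(4.1) = 115.841, f(4.7) = 163.103.
Sum = Δt · [f(-0.7) + f(-0.1) + f(0.5) + ...].
Sum = 280.56.

280.56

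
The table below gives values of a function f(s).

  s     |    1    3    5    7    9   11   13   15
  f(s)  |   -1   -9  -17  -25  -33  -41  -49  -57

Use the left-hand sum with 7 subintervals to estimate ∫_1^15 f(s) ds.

-350

Δs = 2.
Sum = 2·[(-1) + (-9) + (-17) + (-25) + (-33) + (-41) + (-49)] = -350.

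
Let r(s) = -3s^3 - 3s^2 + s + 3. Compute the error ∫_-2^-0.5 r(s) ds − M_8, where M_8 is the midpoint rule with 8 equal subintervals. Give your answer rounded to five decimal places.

Exact integral: ∫_-2^-0.5 r(s) ds = 6.703125.
M_8 ≈ 6.6668701.
Error ≈ 6.703125 − 6.6668701 ≈ 0.03625.

0.03625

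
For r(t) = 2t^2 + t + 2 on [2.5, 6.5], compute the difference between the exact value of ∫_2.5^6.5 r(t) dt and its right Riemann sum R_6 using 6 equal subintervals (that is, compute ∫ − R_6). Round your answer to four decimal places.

Exact integral: ∫_2.5^6.5 r(t) dt ≈ 198.666667.
R_6 ≈ 224.592593.
Error ≈ 198.666667 − 224.592593 ≈ -25.9259.

-25.9259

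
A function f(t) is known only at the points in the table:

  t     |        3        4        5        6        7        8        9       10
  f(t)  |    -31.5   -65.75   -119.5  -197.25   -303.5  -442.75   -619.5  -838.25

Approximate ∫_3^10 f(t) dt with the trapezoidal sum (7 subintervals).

Δt = 1.
T_7 = (1/2)·[(-31.5) + 2·(-65.75) + 2·(-119.5) + 2·(-197.25) + 2·(-303.5) + 2·(-442.75) + 2·(-619.5) + (-838.25)] = -2183.125.

-2183.125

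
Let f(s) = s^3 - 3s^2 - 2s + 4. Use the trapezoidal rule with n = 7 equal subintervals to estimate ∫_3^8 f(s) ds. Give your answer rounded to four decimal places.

489.4898

Δs = (8 − 3)/7 = 5/7.
f(3) = -2, f(26/7) = 2204/343, f(31/7) = 7944/343, f(36/7) = 17284/343, f(41/7) = 30974/343, f(46/7) = 49764/343, f(51/7) = 74404/343, f(8) = 308.
T_7 = (Δs/2)·[f(s_0) + 2f(s_1) + ... + 2f(s_{6}) + f(s_7)].
Sum ≈ 489.4898.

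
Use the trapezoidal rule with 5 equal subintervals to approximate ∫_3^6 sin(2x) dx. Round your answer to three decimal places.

0.051

Δx = (6 − 3)/5 = 0.6.
f(3) ≈ -0.279, f(3.6) ≈ 0.794, f(4.2) ≈ 0.855, f(4.8) ≈ -0.174, f(5.4) ≈ -0.981, f(6) ≈ -0.537.
T_5 = (Δx/2)·[f(x_0) + 2f(x_1) + ... + 2f(x_{4}) + f(x_5)].
Sum ≈ 0.051.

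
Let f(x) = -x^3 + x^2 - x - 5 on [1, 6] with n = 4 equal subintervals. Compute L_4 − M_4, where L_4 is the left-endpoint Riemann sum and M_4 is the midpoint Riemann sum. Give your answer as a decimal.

97.0703125

L_4 = -191.328125.
M_4 = -288.3984375.
L_4 − M_4 = 97.0703125.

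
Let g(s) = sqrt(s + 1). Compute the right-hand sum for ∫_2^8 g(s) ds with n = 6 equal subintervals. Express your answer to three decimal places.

15.160

Δs = (8 − 2)/6 = 1.
Right endpoints: 3, 4, 5, 6, 7, 8.
g(3) ≈ 2.000, g(4) ≈ 2.236, g(5) ≈ 2.449, g(6) ≈ 2.646, g(7) ≈ 2.828, g(8) ≈ 3.000.
Sum = Δs · [g(3) + g(4) + g(5) + ...].
Sum ≈ 15.160.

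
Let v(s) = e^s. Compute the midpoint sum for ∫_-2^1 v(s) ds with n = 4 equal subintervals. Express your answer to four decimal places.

Δs = (1 − (-2))/4 = 0.75.
Midpoints: -1.625, -0.875, -0.125, 0.625.
v(-1.625) ≈ 0.1969, v(-0.875) ≈ 0.4169, v(-0.125) ≈ 0.8825, v(0.625) ≈ 1.8682.
Sum = Δs · [v(-1.625) + v(-0.875) + v(-0.125) + v(0.625)].
Sum ≈ 2.5234.

2.5234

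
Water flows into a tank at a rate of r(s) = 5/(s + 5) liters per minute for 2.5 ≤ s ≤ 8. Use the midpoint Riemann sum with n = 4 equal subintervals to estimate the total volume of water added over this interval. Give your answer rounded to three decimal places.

Δs = (8 − 2.5)/4 = 1.375.
Midpoints: 3.1875, 4.5625, 5.9375, 7.3125.
r(3.1875) = 80/131, r(4.5625) = 80/153, r(5.9375) = 16/35, r(7.3125) = 80/197.
Sum = Δs · [r(3.1875) + r(4.5625) + r(5.9375) + r(7.3125)].
Sum ≈ 2.746.

2.746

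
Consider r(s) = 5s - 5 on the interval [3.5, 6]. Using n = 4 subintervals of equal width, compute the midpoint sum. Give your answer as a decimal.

Δs = (6 − 3.5)/4 = 0.625.
Midpoints: 3.8125, 4.4375, 5.0625, 5.6875.
r(3.8125) = 14.0625, r(4.4375) = 17.1875, r(5.0625) = 20.3125, r(5.6875) = 23.4375.
Sum = Δs · [r(3.8125) + r(4.4375) + r(5.0625) + r(5.6875)].
Sum = 46.875.

46.875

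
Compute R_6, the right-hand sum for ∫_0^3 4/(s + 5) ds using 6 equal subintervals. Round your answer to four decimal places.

Δs = (3 − 0)/6 = 0.5.
Right endpoints: 0.5, 1, 1.5, 2, 2.5, 3.
f(0.5) = 8/11, f(1) = 2/3, f(1.5) = 8/13, f(2) = 4/7, f(2.5) = 8/15, f(3) = 0.5.
Sum = Δs · [f(0.5) + f(1) + f(1.5) + ...].
Sum ≈ 1.8070.

1.8070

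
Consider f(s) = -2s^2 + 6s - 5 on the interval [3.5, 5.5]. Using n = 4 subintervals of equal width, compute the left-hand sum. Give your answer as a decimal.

Δs = (5.5 − 3.5)/4 = 0.5.
Left endpoints: 3.5, 4, 4.5, 5.
f(3.5) = -8.5, f(4) = -13, f(4.5) = -18.5, f(5) = -25.
Sum = Δs · [f(3.5) + f(4) + f(4.5) + f(5)].
Sum = -32.5.

-32.5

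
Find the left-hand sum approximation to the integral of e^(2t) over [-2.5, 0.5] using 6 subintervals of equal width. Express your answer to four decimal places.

Δt = (0.5 − (-2.5))/6 = 0.5.
Left endpoints: -2.5, -2, -1.5, -1, -0.5, 0.
f(-2.5) ≈ 0.0067, f(-2) ≈ 0.0183, f(-1.5) ≈ 0.0498, f(-1) ≈ 0.1353, f(-0.5) ≈ 0.3679, f(0) ≈ 1.0000.
Sum = Δt · [f(-2.5) + f(-2) + f(-1.5) + ...].
Sum ≈ 0.7890.

0.7890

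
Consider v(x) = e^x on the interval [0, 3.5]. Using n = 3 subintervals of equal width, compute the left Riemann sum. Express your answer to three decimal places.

16.944

Δx = (3.5 − 0)/3 = 7/6.
Left endpoints: 0, 7/6, 7/3.
v(0) ≈ 1.000, v(7/6) ≈ 3.211, v(7/3) ≈ 10.312.
Sum = Δx · [v(0) + v(7/6) + v(7/3)].
Sum ≈ 16.944.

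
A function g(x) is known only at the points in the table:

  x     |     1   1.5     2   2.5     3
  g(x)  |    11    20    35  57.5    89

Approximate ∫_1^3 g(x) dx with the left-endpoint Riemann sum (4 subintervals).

Δx = 0.5.
Sum = 0.5·[11 + 20 + 35 + 57.5] = 61.75.

61.75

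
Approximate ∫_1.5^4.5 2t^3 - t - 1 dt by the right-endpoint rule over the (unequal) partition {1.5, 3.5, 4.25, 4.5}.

317.8984375

Subinterval widths: 2, 0.75, 0.25.
Right endpoints: 3.5, 4.25, 4.5.
f(3.5) = 81.25, f(4.25) = 148.28125, f(4.5) = 176.75.
Sum = Σ Δt_i · f(t_i).
Sum = 317.8984375.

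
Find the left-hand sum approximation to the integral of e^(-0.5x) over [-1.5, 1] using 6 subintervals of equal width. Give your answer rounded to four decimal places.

3.3465

Δx = (1 − (-1.5))/6 = 5/12.
Left endpoints: -1.5, -13/12, -2/3, -0.25, 1/6, 7/12.
f(-1.5) ≈ 2.1170, f(-13/12) ≈ 1.7189, f(-2/3) ≈ 1.3956, f(-0.25) ≈ 1.1331, f(1/6) ≈ 0.9200, f(7/12) ≈ 0.7470.
Sum = Δx · [f(-1.5) + f(-13/12) + f(-2/3) + ...].
Sum ≈ 3.3465.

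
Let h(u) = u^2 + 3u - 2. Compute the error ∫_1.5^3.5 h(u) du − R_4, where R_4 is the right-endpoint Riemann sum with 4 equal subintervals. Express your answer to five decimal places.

Exact integral: ∫_1.5^3.5 h(u) du ≈ 24.1666667.
R_4 = 28.25.
Error ≈ 24.1666667 − 28.25 ≈ -4.08333.

-4.08333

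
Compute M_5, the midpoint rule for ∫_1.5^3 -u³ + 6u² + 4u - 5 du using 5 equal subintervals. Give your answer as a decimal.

Δu = (3 − 1.5)/5 = 0.3.
Midpoints: 1.65, 1.95, 2.25, 2.55, 2.85.
f(1.65) = 13.442875, f(1.95) = 18.200125, f(2.25) = 22.984375, f(2.55) = 27.633625, f(2.85) = 31.985875.
Sum = Δu · [f(1.65) + f(1.95) + f(2.25) + f(2.55) + f(2.85)].
Sum = 34.2740625.

34.2740625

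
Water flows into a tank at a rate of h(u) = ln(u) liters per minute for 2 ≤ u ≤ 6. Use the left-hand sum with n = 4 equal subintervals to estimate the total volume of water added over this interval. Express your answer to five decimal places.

Δu = (6 − 2)/4 = 1.
Left endpoints: 2, 3, 4, 5.
h(2) ≈ 0.69315, h(3) ≈ 1.09861, h(4) ≈ 1.38629, h(5) ≈ 1.60944.
Sum = Δu · [h(2) + h(3) + h(4) + h(5)].
Sum ≈ 4.78749.

4.78749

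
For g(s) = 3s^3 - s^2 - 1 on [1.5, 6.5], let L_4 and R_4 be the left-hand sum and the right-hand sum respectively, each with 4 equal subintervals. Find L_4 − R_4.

L_4 = 801.5625.
R_4 = 1768.75.
L_4 − R_4 = -967.1875.

-967.1875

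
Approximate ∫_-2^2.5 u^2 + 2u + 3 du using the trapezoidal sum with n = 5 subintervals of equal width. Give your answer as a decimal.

Δu = (2.5 − (-2))/5 = 0.9.
f(-2) = 3, f(-1.1) = 2.01, f(-0.2) = 2.64, f(0.7) = 4.89, f(1.6) = 8.76, f(2.5) = 14.25.
T_5 = (Δu/2)·[f(u_0) + 2f(u_1) + ... + 2f(u_{4}) + f(u_5)].
Sum = 24.2325.

24.2325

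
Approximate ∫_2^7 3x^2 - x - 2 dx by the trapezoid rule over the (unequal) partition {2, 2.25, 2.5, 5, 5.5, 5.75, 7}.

Subinterval widths: 0.25, 0.25, 2.5, 0.5, 0.25, 1.25.
f(2) = 8, f(2.25) = 10.9375, f(2.5) = 14.25, f(5) = 68, f(5.5) = 83.25, f(5.75) = 91.4375, f(7) = 138.
On each subinterval the trapezoid contributes (Δx_i/2)·[f(x_{i-1}) + f(x_i)].
Sum = 311.375.

311.375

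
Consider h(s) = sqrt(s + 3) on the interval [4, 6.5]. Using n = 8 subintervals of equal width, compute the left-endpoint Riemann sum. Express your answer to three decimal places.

Δs = (6.5 − 4)/8 = 0.3125.
Left endpoints: 4, 4.3125, 4.625, 4.9375, 5.25, 5.5625, 5.875, 6.1875.
h(4) ≈ 2.646, h(4.3125) ≈ 2.704, h(4.625) ≈ 2.761, h(4.9375) ≈ 2.817, h(5.25) ≈ 2.872, h(5.5625) ≈ 2.926, h(5.875) ≈ 2.979, h(6.1875) ≈ 3.031.
Sum = Δs · [h(4) + h(4.3125) + h(4.625) + ...].
Sum ≈ 7.105.

7.105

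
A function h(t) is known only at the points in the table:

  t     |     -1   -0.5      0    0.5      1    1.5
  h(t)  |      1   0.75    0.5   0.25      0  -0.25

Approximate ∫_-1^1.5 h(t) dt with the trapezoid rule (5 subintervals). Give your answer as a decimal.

0.9375

Δt = 0.5.
T_5 = (0.5/2)·[1 + 2·0.75 + 2·0.5 + 2·0.25 + 2·0 + (-0.25)] = 0.9375.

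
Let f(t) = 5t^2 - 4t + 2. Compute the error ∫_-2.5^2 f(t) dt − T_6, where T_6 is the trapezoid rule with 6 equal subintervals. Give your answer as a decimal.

Exact integral: ∫_-2.5^2 f(t) dt = 52.875.
T_6 = 54.984375.
Error = 52.875 − 54.984375 = -2.109375.

-2.109375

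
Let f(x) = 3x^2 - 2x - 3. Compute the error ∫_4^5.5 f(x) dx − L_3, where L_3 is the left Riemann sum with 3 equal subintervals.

Exact integral: ∫_4^5.5 f(x) dx = 83.625.
L_3 = 73.875.
Error = 83.625 − 73.875 = 9.75.

9.75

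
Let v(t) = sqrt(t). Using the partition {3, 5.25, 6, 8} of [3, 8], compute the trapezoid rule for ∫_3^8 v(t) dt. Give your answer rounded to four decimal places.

11.5820

Subinterval widths: 2.25, 0.75, 2.
v(3) ≈ 1.7321, v(5.25) ≈ 2.2913, v(6) ≈ 2.4495, v(8) ≈ 2.8284.
On each subinterval the trapezoid contributes (Δt_i/2)·[v(t_{i-1}) + v(t_i)].
Sum ≈ 11.5820.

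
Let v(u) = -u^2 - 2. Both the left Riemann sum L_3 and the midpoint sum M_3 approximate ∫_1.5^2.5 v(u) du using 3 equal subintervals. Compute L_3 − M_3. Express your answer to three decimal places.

L_3 ≈ -5.43519.
M_3 ≈ -6.07407.
L_3 − M_3 ≈ 0.639.

0.639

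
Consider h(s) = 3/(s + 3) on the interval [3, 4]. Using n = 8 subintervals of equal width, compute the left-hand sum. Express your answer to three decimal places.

Δs = (4 − 3)/8 = 0.125.
Left endpoints: 3, 3.125, 3.25, 3.375, 3.5, 3.625, 3.75, 3.875.
h(3) = 0.5, h(3.125) = 24/49, h(3.25) = 0.48, h(3.375) = 8/17, h(3.5) = 6/13, h(3.625) = 24/53, h(3.75) = 4/9, h(3.875) = 24/55.
Sum = Δs · [h(3) + h(3.125) + h(3.25) + ...].
Sum ≈ 0.467.

0.467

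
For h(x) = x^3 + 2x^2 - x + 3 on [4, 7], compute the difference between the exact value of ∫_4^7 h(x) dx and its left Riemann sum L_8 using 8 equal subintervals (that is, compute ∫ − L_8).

Exact integral: ∫_4^7 h(x) dx = 714.75.
L_8 = 651.92578125.
Error = 714.75 − 651.92578125 = 62.82421875.

62.82421875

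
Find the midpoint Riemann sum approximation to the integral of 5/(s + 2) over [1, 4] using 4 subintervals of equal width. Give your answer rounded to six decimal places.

3.456099

Δs = (4 − 1)/4 = 0.75.
Midpoints: 1.375, 2.125, 2.875, 3.625.
f(1.375) = 40/27, f(2.125) = 40/33, f(2.875) = 40/39, f(3.625) = 8/9.
Sum = Δs · [f(1.375) + f(2.125) + f(2.875) + f(3.625)].
Sum ≈ 3.456099.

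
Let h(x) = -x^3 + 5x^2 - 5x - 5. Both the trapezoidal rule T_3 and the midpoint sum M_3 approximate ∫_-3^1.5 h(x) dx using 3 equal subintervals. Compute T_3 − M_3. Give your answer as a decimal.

T_3 = 76.21875.
M_3 = 57.8671875.
T_3 − M_3 = 18.3515625.

18.3515625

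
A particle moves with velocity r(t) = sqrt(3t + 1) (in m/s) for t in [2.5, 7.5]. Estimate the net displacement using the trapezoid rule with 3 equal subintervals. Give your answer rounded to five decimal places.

Δt = (7.5 − 2.5)/3 = 5/3.
r(2.5) ≈ 2.91548, r(25/6) ≈ 3.67423, r(35/6) ≈ 4.30116, r(7.5) ≈ 4.84768.
T_3 = (Δt/2)·[r(t_0) + 2r(t_1) + 2r(t_2) + r(t_3)].
Sum ≈ 19.76163.

19.76163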